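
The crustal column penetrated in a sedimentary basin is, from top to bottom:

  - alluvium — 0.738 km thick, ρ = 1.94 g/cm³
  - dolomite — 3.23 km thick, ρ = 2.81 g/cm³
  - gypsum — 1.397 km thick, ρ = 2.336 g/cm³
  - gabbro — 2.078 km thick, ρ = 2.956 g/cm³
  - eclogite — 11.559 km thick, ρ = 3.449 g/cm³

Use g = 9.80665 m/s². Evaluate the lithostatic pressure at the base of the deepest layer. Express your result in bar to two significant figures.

alluvium: 1940 kg/m³ × 9.80665 m/s² × 738 m = 1.404×10^7 Pa = 140.4 bar
dolomite: 2810 kg/m³ × 9.80665 m/s² × 3230 m = 8.901×10^7 Pa = 890.1 bar
gypsum: 2336 kg/m³ × 9.80665 m/s² × 1397 m = 3.200×10^7 Pa = 320.0 bar
gabbro: 2956 kg/m³ × 9.80665 m/s² × 2078 m = 6.024×10^7 Pa = 602.4 bar
eclogite: 3449 kg/m³ × 9.80665 m/s² × 11559 m = 3.910×10^8 Pa = 3910 bar
Total = 140.4 + 890.1 + 320.0 + 602.4 + 3910 = 5862.5 bar

5900 bar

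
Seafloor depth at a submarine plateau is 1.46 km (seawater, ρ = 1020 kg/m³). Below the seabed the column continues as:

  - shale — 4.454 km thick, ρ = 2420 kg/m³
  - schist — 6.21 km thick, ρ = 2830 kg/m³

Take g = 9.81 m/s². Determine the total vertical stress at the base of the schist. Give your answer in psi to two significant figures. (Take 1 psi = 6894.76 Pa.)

seawater: 1020 kg/m³ × 9.81 m/s² × 1460 m = 1.461×10^7 Pa = 2119 psi
shale: 2420 kg/m³ × 9.81 m/s² × 4454 m = 1.057×10^8 Pa = 15336 psi
schist: 2830 kg/m³ × 9.81 m/s² × 6210 m = 1.724×10^8 Pa = 25005 psi
Total = 2119 + 15336 + 25005 = 42460 psi

42000 psi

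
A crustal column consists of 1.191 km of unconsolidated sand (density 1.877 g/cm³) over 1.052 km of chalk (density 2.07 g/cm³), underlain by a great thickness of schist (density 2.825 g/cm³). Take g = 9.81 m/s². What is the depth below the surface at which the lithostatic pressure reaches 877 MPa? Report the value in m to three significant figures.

Pressure at base of upper layers: 1877×9.81×1191 + 2070×9.81×1052 = 4.329×10^7 Pa = 43.29 MPa
Remaining pressure to be supplied by schist: 8.770×10^8 − 4.329×10^7 = 8.337×10^8 Pa
Additional depth in schist = 8.337×10^8 Pa / (2825 kg/m³ × 9.81 m/s²) = 30083 m
Total depth = 2243 m + 30083 m = 32326 m

32300 m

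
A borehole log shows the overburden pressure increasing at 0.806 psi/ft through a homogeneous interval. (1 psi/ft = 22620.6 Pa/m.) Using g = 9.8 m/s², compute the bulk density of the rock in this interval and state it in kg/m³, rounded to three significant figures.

ρ = (dP/dz)/g = 0.806 psi/ft / 9.8 m/s² = 18232 Pa/m / 9.8 m/s² = 1860.4 kg/m³

1860 kg/m³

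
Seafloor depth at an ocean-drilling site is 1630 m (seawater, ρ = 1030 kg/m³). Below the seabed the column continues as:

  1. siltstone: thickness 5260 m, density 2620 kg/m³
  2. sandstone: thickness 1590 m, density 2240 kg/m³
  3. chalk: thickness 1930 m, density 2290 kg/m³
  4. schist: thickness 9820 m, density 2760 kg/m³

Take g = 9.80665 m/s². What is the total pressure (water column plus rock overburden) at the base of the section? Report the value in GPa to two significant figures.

seawater: 1030 kg/m³ × 9.80665 m/s² × 1630 m = 1.646×10^7 Pa = 0.01646 GPa
siltstone: 2620 kg/m³ × 9.80665 m/s² × 5260 m = 1.351×10^8 Pa = 0.1351 GPa
sandstone: 2240 kg/m³ × 9.80665 m/s² × 1590 m = 3.493×10^7 Pa = 0.03493 GPa
chalk: 2290 kg/m³ × 9.80665 m/s² × 1930 m = 4.334×10^7 Pa = 0.04334 GPa
schist: 2760 kg/m³ × 9.80665 m/s² × 9820 m = 2.658×10^8 Pa = 0.2658 GPa
Total = 0.01646 + 0.1351 + 0.03493 + 0.04334 + 0.2658 = 0.49567 GPa

0.50 GPa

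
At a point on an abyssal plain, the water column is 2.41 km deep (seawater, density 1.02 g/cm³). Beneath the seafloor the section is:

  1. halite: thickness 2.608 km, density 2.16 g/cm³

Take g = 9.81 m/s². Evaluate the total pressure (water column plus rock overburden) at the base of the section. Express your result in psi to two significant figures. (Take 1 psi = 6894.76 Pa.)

seawater: 1020 kg/m³ × 9.81 m/s² × 2410 m = 2.411×10^7 Pa = 3498 psi
halite: 2160 kg/m³ × 9.81 m/s² × 2608 m = 5.526×10^7 Pa = 8015 psi
Total = 3498 + 8015 = 11513 psi

12000 psi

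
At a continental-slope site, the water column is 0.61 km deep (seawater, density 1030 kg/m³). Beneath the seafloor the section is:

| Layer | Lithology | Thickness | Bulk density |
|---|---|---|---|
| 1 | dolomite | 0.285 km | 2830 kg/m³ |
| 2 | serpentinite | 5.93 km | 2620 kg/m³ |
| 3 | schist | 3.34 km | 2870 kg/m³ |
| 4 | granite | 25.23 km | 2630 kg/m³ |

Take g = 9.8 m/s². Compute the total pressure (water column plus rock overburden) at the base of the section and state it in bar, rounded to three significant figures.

seawater: 1030 kg/m³ × 9.8 m/s² × 610 m = 6.157×10^6 Pa = 61.57 bar
dolomite: 2830 kg/m³ × 9.8 m/s² × 285 m = 7.904×10^6 Pa = 79.04 bar
serpentinite: 2620 kg/m³ × 9.8 m/s² × 5930 m = 1.523×10^8 Pa = 1523 bar
schist: 2870 kg/m³ × 9.8 m/s² × 3340 m = 9.394×10^7 Pa = 939.4 bar
granite: 2630 kg/m³ × 9.8 m/s² × 25230 m = 6.503×10^8 Pa = 6503 bar
Total = 61.57 + 79.04 + 1523 + 939.4 + 6503 = 9105.4 bar

9110 bar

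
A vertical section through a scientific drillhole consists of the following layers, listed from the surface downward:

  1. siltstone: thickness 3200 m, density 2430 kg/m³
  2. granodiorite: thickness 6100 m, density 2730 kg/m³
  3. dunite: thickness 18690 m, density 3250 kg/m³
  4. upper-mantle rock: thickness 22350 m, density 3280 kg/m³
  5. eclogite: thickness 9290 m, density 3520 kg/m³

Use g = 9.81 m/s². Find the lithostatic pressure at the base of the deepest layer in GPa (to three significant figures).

siltstone: 2430 kg/m³ × 9.81 m/s² × 3200 m = 7.628×10^7 Pa = 0.07628 GPa
granodiorite: 2730 kg/m³ × 9.81 m/s² × 6100 m = 1.634×10^8 Pa = 0.1634 GPa
dunite: 3250 kg/m³ × 9.81 m/s² × 18690 m = 5.959×10^8 Pa = 0.5959 GPa
upper-mantle rock: 3280 kg/m³ × 9.81 m/s² × 22350 m = 7.192×10^8 Pa = 0.7192 GPa
eclogite: 3520 kg/m³ × 9.81 m/s² × 9290 m = 3.208×10^8 Pa = 0.3208 GPa
Total = 0.07628 + 0.1634 + 0.5959 + 0.7192 + 0.3208 = 1.8755 GPa

1.88 GPa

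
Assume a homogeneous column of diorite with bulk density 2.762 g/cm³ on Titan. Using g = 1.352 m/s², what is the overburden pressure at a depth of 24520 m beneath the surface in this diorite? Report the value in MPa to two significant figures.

diorite: 2762 kg/m³ × 1.352 m/s² × 24520 m = 9.156×10^7 Pa = 91.56 MPa

92 MPa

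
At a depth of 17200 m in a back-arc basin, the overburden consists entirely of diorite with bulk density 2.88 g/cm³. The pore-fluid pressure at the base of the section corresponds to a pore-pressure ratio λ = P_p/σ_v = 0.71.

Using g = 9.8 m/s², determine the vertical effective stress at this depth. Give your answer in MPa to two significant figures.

140 MPa

Overburden (lithostatic) stress σ_v:
diorite: 2880 kg/m³ × 9.8 m/s² × 17200 m = 4.855×10^8 Pa = 485.5 MPa
Pore pressure P_p = λ·σ_v = 0.71 × 485.5 MPa = 344.7 MPa
Effective stress σ' = σ_v − P_p = 485.5 − 344.7 = 140.78 MPa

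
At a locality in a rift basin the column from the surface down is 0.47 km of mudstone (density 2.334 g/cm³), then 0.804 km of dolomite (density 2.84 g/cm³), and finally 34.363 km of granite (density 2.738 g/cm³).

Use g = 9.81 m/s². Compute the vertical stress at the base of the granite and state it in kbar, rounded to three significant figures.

mudstone: 2334 kg/m³ × 9.81 m/s² × 470 m = 1.076×10^7 Pa = 0.1076 kbar
dolomite: 2840 kg/m³ × 9.81 m/s² × 804 m = 2.240×10^7 Pa = 0.2240 kbar
granite: 2738 kg/m³ × 9.81 m/s² × 34363 m = 9.230×10^8 Pa = 9.230 kbar
Total = 0.1076 + 0.2240 + 9.230 = 9.5614 kbar

9.56 kbar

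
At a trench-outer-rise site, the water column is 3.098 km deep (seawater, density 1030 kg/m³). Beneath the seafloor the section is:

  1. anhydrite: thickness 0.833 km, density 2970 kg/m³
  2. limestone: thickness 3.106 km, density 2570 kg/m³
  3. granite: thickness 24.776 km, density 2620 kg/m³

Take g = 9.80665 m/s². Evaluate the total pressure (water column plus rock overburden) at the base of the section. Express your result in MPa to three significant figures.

770 MPa

seawater: 1030 kg/m³ × 9.80665 m/s² × 3098 m = 3.129×10^7 Pa = 31.29 MPa
anhydrite: 2970 kg/m³ × 9.80665 m/s² × 833 m = 2.426×10^7 Pa = 24.26 MPa
limestone: 2570 kg/m³ × 9.80665 m/s² × 3106 m = 7.828×10^7 Pa = 78.28 MPa
granite: 2620 kg/m³ × 9.80665 m/s² × 24776 m = 6.366×10^8 Pa = 636.6 MPa
Total = 31.29 + 24.26 + 78.28 + 636.6 = 770.42 MPa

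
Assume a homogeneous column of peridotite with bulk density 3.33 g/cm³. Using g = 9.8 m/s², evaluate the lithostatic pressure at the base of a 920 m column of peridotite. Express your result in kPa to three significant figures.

peridotite: 3330 kg/m³ × 9.8 m/s² × 920 m = 3.002×10^7 Pa = 30023 kPa

30000 kPa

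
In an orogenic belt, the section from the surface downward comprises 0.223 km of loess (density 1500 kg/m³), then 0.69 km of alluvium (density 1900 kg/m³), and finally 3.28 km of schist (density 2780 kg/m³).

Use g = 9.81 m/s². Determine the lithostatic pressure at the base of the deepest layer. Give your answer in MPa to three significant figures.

loess: 1500 kg/m³ × 9.81 m/s² × 223 m = 3.281×10^6 Pa = 3.281 MPa
alluvium: 1900 kg/m³ × 9.81 m/s² × 690 m = 1.286×10^7 Pa = 12.86 MPa
schist: 2780 kg/m³ × 9.81 m/s² × 3280 m = 8.945×10^7 Pa = 89.45 MPa
Total = 3.281 + 12.86 + 89.45 = 105.59 MPa

106 MPa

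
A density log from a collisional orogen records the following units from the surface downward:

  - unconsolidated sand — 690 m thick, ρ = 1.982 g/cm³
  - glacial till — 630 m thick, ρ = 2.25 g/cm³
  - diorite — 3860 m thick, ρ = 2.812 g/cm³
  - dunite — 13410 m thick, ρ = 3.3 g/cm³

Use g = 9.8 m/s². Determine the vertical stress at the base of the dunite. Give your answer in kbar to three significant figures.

5.67 kbar

unconsolidated sand: 1982 kg/m³ × 9.8 m/s² × 690 m = 1.340×10^7 Pa = 0.1340 kbar
glacial till: 2250 kg/m³ × 9.8 m/s² × 630 m = 1.389×10^7 Pa = 0.1389 kbar
diorite: 2812 kg/m³ × 9.8 m/s² × 3860 m = 1.064×10^8 Pa = 1.064 kbar
dunite: 3300 kg/m³ × 9.8 m/s² × 13410 m = 4.337×10^8 Pa = 4.337 kbar
Total = 0.1340 + 0.1389 + 1.064 + 4.337 = 5.6735 kbar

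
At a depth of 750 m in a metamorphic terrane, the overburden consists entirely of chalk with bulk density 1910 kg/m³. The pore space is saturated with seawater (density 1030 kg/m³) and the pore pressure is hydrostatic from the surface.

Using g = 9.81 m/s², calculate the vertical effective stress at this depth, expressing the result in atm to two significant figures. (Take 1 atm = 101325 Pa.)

64 atm

Overburden (lithostatic) stress σ_v:
chalk: 1910 kg/m³ × 9.81 m/s² × 750 m = 1.405×10^7 Pa = 14.05 MPa
Pore pressure P_p = 1030 kg/m³ × 9.81 m/s² × 750 m = 7.578×10^6 Pa = 7.578 MPa
Effective stress σ' = σ_v − P_p = 14.05 − 7.578 = 6.4746 MPa = 63.899 atm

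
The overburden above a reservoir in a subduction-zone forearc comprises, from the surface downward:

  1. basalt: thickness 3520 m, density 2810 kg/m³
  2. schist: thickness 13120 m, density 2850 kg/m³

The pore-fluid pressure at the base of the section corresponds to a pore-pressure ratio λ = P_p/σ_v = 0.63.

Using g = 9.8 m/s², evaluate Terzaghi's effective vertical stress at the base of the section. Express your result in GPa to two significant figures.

0.17 GPa

Overburden (lithostatic) stress σ_v:
basalt: 2810 kg/m³ × 9.8 m/s² × 3520 m = 9.693×10^7 Pa = 96.93 MPa
schist: 2850 kg/m³ × 9.8 m/s² × 13120 m = 3.664×10^8 Pa = 366.4 MPa
Total = 96.93 + 366.4 = 463.38 MPa
Pore pressure P_p = λ·σ_v = 0.63 × 463.4 MPa = 291.9 MPa
Effective stress σ' = σ_v − P_p = 463.4 − 291.9 = 171.45 MPa = 0.17145 GPa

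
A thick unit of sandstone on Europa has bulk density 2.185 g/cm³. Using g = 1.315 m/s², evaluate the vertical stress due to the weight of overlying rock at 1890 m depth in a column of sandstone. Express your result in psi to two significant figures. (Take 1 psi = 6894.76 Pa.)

sandstone: 2185 kg/m³ × 1.315 m/s² × 1890 m = 5.430×10^6 Pa = 787.6 psi

790 psi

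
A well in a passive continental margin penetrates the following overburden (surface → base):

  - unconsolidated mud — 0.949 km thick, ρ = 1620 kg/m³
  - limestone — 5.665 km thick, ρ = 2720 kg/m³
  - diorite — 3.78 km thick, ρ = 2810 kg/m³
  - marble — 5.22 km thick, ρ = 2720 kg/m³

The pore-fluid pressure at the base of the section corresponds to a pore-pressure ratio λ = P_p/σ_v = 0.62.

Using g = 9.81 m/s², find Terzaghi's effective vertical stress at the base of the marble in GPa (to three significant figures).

0.156 GPa

Overburden (lithostatic) stress σ_v:
unconsolidated mud: 1620 kg/m³ × 9.81 m/s² × 949 m = 1.508×10^7 Pa = 15.08 MPa
limestone: 2720 kg/m³ × 9.81 m/s² × 5665 m = 1.512×10^8 Pa = 151.2 MPa
diorite: 2810 kg/m³ × 9.81 m/s² × 3780 m = 1.042×10^8 Pa = 104.2 MPa
marble: 2720 kg/m³ × 9.81 m/s² × 5220 m = 1.393×10^8 Pa = 139.3 MPa
Total = 15.08 + 151.2 + 104.2 + 139.3 = 409.73 MPa
Pore pressure P_p = λ·σ_v = 0.62 × 409.7 MPa = 254.0 MPa
Effective stress σ' = σ_v − P_p = 409.7 − 254.0 = 155.70 MPa = 0.15570 GPa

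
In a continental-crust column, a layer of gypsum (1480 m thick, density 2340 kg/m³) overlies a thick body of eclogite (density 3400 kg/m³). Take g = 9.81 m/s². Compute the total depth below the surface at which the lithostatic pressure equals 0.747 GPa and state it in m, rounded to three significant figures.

Pressure at base of upper layers: 2340×9.81×1480 = 3.397×10^7 Pa = 0.03397 GPa
Remaining pressure to be supplied by eclogite: 7.470×10^8 − 3.397×10^7 = 7.130×10^8 Pa
Additional depth in eclogite = 7.130×10^8 Pa / (3400 kg/m³ × 9.81 m/s²) = 21378 m
Total depth = 1480 m + 21378 m = 22858 m

22900 m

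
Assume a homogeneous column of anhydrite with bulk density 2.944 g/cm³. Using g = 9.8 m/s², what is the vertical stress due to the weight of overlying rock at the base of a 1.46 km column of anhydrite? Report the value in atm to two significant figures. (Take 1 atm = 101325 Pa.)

anhydrite: 2944 kg/m³ × 9.8 m/s² × 1460 m = 4.212×10^7 Pa = 415.7 atm

420 atm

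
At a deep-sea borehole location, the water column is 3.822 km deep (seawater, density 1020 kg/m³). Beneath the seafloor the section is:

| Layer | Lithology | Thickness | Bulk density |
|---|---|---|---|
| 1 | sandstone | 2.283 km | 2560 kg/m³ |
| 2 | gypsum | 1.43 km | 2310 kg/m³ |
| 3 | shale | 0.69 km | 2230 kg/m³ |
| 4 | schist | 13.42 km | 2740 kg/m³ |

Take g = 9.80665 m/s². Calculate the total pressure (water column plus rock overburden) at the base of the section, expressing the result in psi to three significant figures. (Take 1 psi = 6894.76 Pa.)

seawater: 1020 kg/m³ × 9.80665 m/s² × 3822 m = 3.823×10^7 Pa = 5545 psi
sandstone: 2560 kg/m³ × 9.80665 m/s² × 2283 m = 5.731×10^7 Pa = 8313 psi
gypsum: 2310 kg/m³ × 9.80665 m/s² × 1430 m = 3.239×10^7 Pa = 4698 psi
shale: 2230 kg/m³ × 9.80665 m/s² × 690 m = 1.509×10^7 Pa = 2189 psi
schist: 2740 kg/m³ × 9.80665 m/s² × 13420 m = 3.606×10^8 Pa = 52300 psi
Total = 5545 + 8313 + 4698 + 2189 + 52300 = 73045 psi

73000 psi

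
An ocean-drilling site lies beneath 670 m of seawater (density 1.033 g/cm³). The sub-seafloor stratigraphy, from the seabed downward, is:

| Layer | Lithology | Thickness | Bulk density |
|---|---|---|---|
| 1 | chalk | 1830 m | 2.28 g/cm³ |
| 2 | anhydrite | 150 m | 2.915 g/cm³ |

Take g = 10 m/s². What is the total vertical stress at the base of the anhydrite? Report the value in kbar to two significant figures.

0.53 kbar

seawater: 1033 kg/m³ × 10 m/s² × 670 m = 6.921×10^6 Pa = 0.06921 kbar
chalk: 2280 kg/m³ × 10 m/s² × 1830 m = 4.172×10^7 Pa = 0.4172 kbar
anhydrite: 2915 kg/m³ × 10 m/s² × 150 m = 4.372×10^6 Pa = 0.04372 kbar
Total = 0.06921 + 0.4172 + 0.04372 = 0.53018 kbar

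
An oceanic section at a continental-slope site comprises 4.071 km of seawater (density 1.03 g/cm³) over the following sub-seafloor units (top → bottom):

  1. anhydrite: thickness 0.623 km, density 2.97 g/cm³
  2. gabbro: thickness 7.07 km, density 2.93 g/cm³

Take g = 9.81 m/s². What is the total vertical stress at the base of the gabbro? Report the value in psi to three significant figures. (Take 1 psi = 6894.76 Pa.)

seawater: 1030 kg/m³ × 9.81 m/s² × 4071 m = 4.113×10^7 Pa = 5966 psi
anhydrite: 2970 kg/m³ × 9.81 m/s² × 623 m = 1.815×10^7 Pa = 2633 psi
gabbro: 2930 kg/m³ × 9.81 m/s² × 7070 m = 2.032×10^8 Pa = 29474 psi
Total = 5966 + 2633 + 29474 = 38073 psi

38100 psi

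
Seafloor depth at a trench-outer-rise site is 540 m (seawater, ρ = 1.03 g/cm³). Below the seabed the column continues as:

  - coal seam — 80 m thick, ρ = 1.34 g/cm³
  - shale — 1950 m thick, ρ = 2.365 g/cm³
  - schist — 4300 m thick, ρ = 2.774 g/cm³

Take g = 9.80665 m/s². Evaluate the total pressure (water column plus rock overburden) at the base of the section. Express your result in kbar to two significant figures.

1.7 kbar

seawater: 1030 kg/m³ × 9.80665 m/s² × 540 m = 5.454×10^6 Pa = 0.05454 kbar
coal seam: 1340 kg/m³ × 9.80665 m/s² × 80 m = 1.051×10^6 Pa = 0.01051 kbar
shale: 2365 kg/m³ × 9.80665 m/s² × 1950 m = 4.523×10^7 Pa = 0.4523 kbar
schist: 2774 kg/m³ × 9.80665 m/s² × 4300 m = 1.170×10^8 Pa = 1.170 kbar
Total = 0.05454 + 0.01051 + 0.4523 + 1.170 = 1.6871 kbar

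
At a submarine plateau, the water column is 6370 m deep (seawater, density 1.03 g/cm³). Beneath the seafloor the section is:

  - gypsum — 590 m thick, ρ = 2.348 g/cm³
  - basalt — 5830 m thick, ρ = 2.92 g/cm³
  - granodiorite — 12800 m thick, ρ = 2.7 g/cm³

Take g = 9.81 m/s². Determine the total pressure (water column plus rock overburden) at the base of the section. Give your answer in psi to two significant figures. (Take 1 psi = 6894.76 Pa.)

85000 psi

seawater: 1030 kg/m³ × 9.81 m/s² × 6370 m = 6.436×10^7 Pa = 9335 psi
gypsum: 2348 kg/m³ × 9.81 m/s² × 590 m = 1.359×10^7 Pa = 1971 psi
basalt: 2920 kg/m³ × 9.81 m/s² × 5830 m = 1.670×10^8 Pa = 24222 psi
granodiorite: 2700 kg/m³ × 9.81 m/s² × 12800 m = 3.390×10^8 Pa = 49173 psi
Total = 9335 + 1971 + 24222 + 49173 = 84701 psi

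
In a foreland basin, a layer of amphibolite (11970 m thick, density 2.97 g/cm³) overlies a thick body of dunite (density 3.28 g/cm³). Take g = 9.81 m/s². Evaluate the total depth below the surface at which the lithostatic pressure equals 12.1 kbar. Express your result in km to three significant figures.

Pressure at base of upper layers: 2970×9.81×11970 = 3.488×10^8 Pa = 3.488 kbar
Remaining pressure to be supplied by dunite: 1.210×10^9 − 3.488×10^8 = 8.612×10^8 Pa
Additional depth in dunite = 8.612×10^8 Pa / (3280 kg/m³ × 9.81 m/s²) = 26766 m
Total depth = 11970 m + 26766 m = 38736 m
= 38.736 km

38.7 km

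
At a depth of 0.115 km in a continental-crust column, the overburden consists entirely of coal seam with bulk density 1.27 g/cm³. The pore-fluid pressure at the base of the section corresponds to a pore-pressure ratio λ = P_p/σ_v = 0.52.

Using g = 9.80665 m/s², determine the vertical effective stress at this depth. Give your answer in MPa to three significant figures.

0.687 MPa

Overburden (lithostatic) stress σ_v:
coal seam: 1270 kg/m³ × 9.80665 m/s² × 115 m = 1.432×10^6 Pa = 1.432 MPa
Pore pressure P_p = λ·σ_v = 0.52 × 1.432 MPa = 0.7448 MPa
Effective stress σ' = σ_v − P_p = 1.432 − 0.7448 = 0.68749 MPa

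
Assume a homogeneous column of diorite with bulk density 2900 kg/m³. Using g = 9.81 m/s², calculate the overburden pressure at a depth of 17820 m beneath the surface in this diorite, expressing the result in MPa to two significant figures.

diorite: 2900 kg/m³ × 9.81 m/s² × 17820 m = 5.070×10^8 Pa = 507.0 MPa

510 MPa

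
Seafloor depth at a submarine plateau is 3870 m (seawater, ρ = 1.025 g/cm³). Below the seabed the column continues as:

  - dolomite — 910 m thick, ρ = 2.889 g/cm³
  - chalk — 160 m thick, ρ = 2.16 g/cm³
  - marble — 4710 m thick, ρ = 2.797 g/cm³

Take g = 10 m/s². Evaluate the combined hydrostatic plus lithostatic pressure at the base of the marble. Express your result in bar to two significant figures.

2000 bar

seawater: 1025 kg/m³ × 10 m/s² × 3870 m = 3.967×10^7 Pa = 396.7 bar
dolomite: 2889 kg/m³ × 10 m/s² × 910 m = 2.629×10^7 Pa = 262.9 bar
chalk: 2160 kg/m³ × 10 m/s² × 160 m = 3.456×10^6 Pa = 34.56 bar
marble: 2797 kg/m³ × 10 m/s² × 4710 m = 1.317×10^8 Pa = 1317 bar
Total = 396.7 + 262.9 + 34.56 + 1317 = 2011.5 bar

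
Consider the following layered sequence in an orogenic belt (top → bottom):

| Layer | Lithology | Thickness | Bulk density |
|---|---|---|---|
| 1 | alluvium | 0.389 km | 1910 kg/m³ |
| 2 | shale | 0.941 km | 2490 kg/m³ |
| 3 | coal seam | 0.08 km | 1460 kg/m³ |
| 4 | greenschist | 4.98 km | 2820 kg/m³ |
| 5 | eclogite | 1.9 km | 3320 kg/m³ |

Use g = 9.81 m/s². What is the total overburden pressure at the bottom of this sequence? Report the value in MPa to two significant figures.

230 MPa

alluvium: 1910 kg/m³ × 9.81 m/s² × 389 m = 7.289×10^6 Pa = 7.289 MPa
shale: 2490 kg/m³ × 9.81 m/s² × 941 m = 2.299×10^7 Pa = 22.99 MPa
coal seam: 1460 kg/m³ × 9.81 m/s² × 80 m = 1.146×10^6 Pa = 1.146 MPa
greenschist: 2820 kg/m³ × 9.81 m/s² × 4980 m = 1.378×10^8 Pa = 137.8 MPa
eclogite: 3320 kg/m³ × 9.81 m/s² × 1900 m = 6.188×10^7 Pa = 61.88 MPa
Total = 7.289 + 22.99 + 1.146 + 137.8 + 61.88 = 231.07 MPa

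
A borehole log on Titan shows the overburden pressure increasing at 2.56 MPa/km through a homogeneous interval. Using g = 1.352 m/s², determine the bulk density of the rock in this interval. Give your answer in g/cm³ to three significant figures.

ρ = (dP/dz)/g = 2.56 MPa/km / 1.352 m/s² = 2560.0 Pa/m / 1.352 m/s² = 1893.5 kg/m³
= 1.893 g/cm³

1.89 g/cm³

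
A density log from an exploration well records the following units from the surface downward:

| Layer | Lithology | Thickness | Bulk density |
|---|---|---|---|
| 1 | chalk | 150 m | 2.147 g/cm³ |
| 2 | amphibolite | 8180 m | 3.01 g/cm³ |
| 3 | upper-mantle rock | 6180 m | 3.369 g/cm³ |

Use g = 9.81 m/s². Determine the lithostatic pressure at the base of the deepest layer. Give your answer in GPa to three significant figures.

0.449 GPa

chalk: 2147 kg/m³ × 9.81 m/s² × 150 m = 3.159×10^6 Pa = 3.159×10^-3 GPa
amphibolite: 3010 kg/m³ × 9.81 m/s² × 8180 m = 2.415×10^8 Pa = 0.2415 GPa
upper-mantle rock: 3369 kg/m³ × 9.81 m/s² × 6180 m = 2.042×10^8 Pa = 0.2042 GPa
Total = 3.159×10^-3 + 0.2415 + 0.2042 = 0.44895 GPa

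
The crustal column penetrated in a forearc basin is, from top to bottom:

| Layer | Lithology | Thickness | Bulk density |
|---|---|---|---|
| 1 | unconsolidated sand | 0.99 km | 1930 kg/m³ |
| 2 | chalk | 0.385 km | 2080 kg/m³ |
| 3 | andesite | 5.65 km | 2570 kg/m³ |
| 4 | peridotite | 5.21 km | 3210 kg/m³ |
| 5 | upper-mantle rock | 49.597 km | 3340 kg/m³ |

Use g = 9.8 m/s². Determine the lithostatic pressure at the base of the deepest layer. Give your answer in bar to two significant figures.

unconsolidated sand: 1930 kg/m³ × 9.8 m/s² × 990 m = 1.872×10^7 Pa = 187.2 bar
chalk: 2080 kg/m³ × 9.8 m/s² × 385 m = 7.848×10^6 Pa = 78.48 bar
andesite: 2570 kg/m³ × 9.8 m/s² × 5650 m = 1.423×10^8 Pa = 1423 bar
peridotite: 3210 kg/m³ × 9.8 m/s² × 5210 m = 1.639×10^8 Pa = 1639 bar
upper-mantle rock: 3340 kg/m³ × 9.8 m/s² × 49597 m = 1.623×10^9 Pa = 16234 bar
Total = 187.2 + 78.48 + 1423 + 1639 + 16234 = 19562 bar

20000 bar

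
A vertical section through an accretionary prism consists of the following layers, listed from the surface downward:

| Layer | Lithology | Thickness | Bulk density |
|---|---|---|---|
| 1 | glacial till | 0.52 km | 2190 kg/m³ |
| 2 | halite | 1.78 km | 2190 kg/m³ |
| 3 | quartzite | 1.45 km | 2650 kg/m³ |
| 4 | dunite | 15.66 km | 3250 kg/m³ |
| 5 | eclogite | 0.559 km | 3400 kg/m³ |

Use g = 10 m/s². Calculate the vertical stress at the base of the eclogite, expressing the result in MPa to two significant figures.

glacial till: 2190 kg/m³ × 10 m/s² × 520 m = 1.139×10^7 Pa = 11.39 MPa
halite: 2190 kg/m³ × 10 m/s² × 1780 m = 3.898×10^7 Pa = 38.98 MPa
quartzite: 2650 kg/m³ × 10 m/s² × 1450 m = 3.842×10^7 Pa = 38.42 MPa
dunite: 3250 kg/m³ × 10 m/s² × 15660 m = 5.090×10^8 Pa = 508.9 MPa
eclogite: 3400 kg/m³ × 10 m/s² × 559 m = 1.901×10^7 Pa = 19.01 MPa
Total = 11.39 + 38.98 + 38.42 + 508.9 + 19.01 = 616.75 MPa

620 MPa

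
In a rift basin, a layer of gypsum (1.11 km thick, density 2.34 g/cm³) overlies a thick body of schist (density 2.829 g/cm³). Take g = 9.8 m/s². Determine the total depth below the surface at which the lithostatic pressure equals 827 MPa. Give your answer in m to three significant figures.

Pressure at base of upper layers: 2340×9.8×1110 = 2.545×10^7 Pa = 25.45 MPa
Remaining pressure to be supplied by schist: 8.270×10^8 − 2.545×10^7 = 8.015×10^8 Pa
Additional depth in schist = 8.015×10^8 Pa / (2829 kg/m³ × 9.8 m/s²) = 28911 m
Total depth = 1110 m + 28911 m = 30021 m

30000 m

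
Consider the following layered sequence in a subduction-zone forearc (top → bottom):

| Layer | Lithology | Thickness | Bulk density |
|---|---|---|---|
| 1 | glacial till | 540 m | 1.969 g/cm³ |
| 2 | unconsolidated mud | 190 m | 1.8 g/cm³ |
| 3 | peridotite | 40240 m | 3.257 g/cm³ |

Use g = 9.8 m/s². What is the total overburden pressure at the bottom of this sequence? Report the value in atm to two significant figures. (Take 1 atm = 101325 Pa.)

glacial till: 1969 kg/m³ × 9.8 m/s² × 540 m = 1.042×10^7 Pa = 102.8 atm
unconsolidated mud: 1800 kg/m³ × 9.8 m/s² × 190 m = 3.352×10^6 Pa = 33.08 atm
peridotite: 3257 kg/m³ × 9.8 m/s² × 40240 m = 1.284×10^9 Pa = 12676 atm
Total = 102.8 + 33.08 + 12676 = 12812 atm

13000 atm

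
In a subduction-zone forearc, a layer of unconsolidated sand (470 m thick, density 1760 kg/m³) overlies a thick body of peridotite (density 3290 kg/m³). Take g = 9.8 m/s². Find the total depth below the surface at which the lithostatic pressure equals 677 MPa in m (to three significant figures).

21200 m

Pressure at base of upper layers: 1760×9.8×470 = 8.107×10^6 Pa = 8.107 MPa
Remaining pressure to be supplied by peridotite: 6.770×10^8 − 8.107×10^6 = 6.689×10^8 Pa
Additional depth in peridotite = 6.689×10^8 Pa / (3290 kg/m³ × 9.8 m/s²) = 20746 m
Total depth = 470 m + 20746 m = 21216 m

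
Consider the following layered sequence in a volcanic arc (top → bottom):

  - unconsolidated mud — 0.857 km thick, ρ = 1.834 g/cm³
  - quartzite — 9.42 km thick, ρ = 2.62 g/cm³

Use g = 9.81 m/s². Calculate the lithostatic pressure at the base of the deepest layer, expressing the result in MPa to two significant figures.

unconsolidated mud: 1834 kg/m³ × 9.81 m/s² × 857 m = 1.542×10^7 Pa = 15.42 MPa
quartzite: 2620 kg/m³ × 9.81 m/s² × 9420 m = 2.421×10^8 Pa = 242.1 MPa
Total = 15.42 + 242.1 = 257.53 MPa

260 MPa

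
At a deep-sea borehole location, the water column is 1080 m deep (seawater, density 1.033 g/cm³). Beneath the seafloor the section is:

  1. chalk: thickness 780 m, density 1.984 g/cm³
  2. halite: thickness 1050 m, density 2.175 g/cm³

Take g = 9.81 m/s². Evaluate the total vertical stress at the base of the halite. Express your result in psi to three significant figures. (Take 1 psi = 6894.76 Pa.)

7040 psi

seawater: 1033 kg/m³ × 9.81 m/s² × 1080 m = 1.094×10^7 Pa = 1587 psi
chalk: 1984 kg/m³ × 9.81 m/s² × 780 m = 1.518×10^7 Pa = 2202 psi
halite: 2175 kg/m³ × 9.81 m/s² × 1050 m = 2.240×10^7 Pa = 3249 psi
Total = 1587 + 2202 + 3249 = 7038.6 psi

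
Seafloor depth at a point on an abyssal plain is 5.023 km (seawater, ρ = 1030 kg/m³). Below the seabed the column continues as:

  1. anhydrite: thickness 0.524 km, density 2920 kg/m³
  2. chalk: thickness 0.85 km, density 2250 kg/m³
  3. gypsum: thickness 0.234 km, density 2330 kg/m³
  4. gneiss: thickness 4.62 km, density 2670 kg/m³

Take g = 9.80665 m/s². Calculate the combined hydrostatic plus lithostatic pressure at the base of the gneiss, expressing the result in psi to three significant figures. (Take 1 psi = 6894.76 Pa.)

30600 psi

seawater: 1030 kg/m³ × 9.80665 m/s² × 5023 m = 5.074×10^7 Pa = 7359 psi
anhydrite: 2920 kg/m³ × 9.80665 m/s² × 524 m = 1.500×10^7 Pa = 2176 psi
chalk: 2250 kg/m³ × 9.80665 m/s² × 850 m = 1.876×10^7 Pa = 2720 psi
gypsum: 2330 kg/m³ × 9.80665 m/s² × 234 m = 5.347×10^6 Pa = 775.5 psi
gneiss: 2670 kg/m³ × 9.80665 m/s² × 4620 m = 1.210×10^8 Pa = 17545 psi
Total = 7359 + 2176 + 2720 + 775.5 + 17545 = 30576 psi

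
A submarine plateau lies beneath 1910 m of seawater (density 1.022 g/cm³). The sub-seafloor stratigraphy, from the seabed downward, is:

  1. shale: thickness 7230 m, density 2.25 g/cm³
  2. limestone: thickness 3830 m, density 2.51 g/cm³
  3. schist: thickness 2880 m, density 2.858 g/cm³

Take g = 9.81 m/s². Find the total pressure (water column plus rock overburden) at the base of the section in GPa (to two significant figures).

0.35 GPa

seawater: 1022 kg/m³ × 9.81 m/s² × 1910 m = 1.915×10^7 Pa = 0.01915 GPa
shale: 2250 kg/m³ × 9.81 m/s² × 7230 m = 1.596×10^8 Pa = 0.1596 GPa
limestone: 2510 kg/m³ × 9.81 m/s² × 3830 m = 9.431×10^7 Pa = 0.09431 GPa
schist: 2858 kg/m³ × 9.81 m/s² × 2880 m = 8.075×10^7 Pa = 0.08075 GPa
Total = 0.01915 + 0.1596 + 0.09431 + 0.08075 = 0.35379 GPa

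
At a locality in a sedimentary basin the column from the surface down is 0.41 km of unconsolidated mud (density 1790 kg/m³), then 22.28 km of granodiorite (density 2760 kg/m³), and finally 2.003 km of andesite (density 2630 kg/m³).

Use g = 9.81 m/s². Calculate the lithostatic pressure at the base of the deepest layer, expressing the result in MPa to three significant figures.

662 MPa

unconsolidated mud: 1790 kg/m³ × 9.81 m/s² × 410 m = 7.200×10^6 Pa = 7.200 MPa
granodiorite: 2760 kg/m³ × 9.81 m/s² × 22280 m = 6.032×10^8 Pa = 603.2 MPa
andesite: 2630 kg/m³ × 9.81 m/s² × 2003 m = 5.168×10^7 Pa = 51.68 MPa
Total = 7.200 + 603.2 + 51.68 = 662.12 MPa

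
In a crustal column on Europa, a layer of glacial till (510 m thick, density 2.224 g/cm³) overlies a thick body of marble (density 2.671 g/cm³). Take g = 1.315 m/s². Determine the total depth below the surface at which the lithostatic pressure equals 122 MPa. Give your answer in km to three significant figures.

Pressure at base of upper layers: 2224×1.315×510 = 1.492×10^6 Pa = 1.492 MPa
Remaining pressure to be supplied by marble: 1.220×10^8 − 1.492×10^6 = 1.205×10^8 Pa
Additional depth in marble = 1.205×10^8 Pa / (2671 kg/m³ × 1.315 m/s²) = 34310 m
Total depth = 510 m + 34310 m = 34820 m
= 34.820 km

34.8 km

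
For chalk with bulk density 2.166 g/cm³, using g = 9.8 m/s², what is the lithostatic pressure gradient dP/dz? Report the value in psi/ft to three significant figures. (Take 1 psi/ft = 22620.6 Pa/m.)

0.938 psi/ft

dP/dz = ρg = 2166 kg/m³ × 9.8 m/s² = 21227 Pa/m
= 21227 Pa/m × (1 psi/ft / 22621 Pa/m) = 0.93838 psi/ft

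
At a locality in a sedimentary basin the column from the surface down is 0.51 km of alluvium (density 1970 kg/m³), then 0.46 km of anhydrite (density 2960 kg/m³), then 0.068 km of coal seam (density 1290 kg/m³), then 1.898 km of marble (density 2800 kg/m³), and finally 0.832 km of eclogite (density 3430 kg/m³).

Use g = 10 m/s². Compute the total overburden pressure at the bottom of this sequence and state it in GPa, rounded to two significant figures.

alluvium: 1970 kg/m³ × 10 m/s² × 510 m = 1.005×10^7 Pa = 0.01005 GPa
anhydrite: 2960 kg/m³ × 10 m/s² × 460 m = 1.362×10^7 Pa = 0.01362 GPa
coal seam: 1290 kg/m³ × 10 m/s² × 68 m = 8.772×10^5 Pa = 8.772×10^-4 GPa
marble: 2800 kg/m³ × 10 m/s² × 1898 m = 5.314×10^7 Pa = 0.05314 GPa
eclogite: 3430 kg/m³ × 10 m/s² × 832 m = 2.854×10^7 Pa = 0.02854 GPa
Total = 0.01005 + 0.01362 + 8.772×10^-4 + 0.05314 + 0.02854 = 0.10622 GPa

0.11 GPa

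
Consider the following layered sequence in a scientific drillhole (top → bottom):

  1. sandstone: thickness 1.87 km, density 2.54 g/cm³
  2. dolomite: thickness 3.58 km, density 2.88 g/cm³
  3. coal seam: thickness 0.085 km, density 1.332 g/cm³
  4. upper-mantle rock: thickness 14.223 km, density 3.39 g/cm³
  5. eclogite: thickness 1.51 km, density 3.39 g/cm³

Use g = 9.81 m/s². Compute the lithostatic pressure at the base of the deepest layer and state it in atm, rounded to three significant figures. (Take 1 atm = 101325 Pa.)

6630 atm

sandstone: 2540 kg/m³ × 9.81 m/s² × 1870 m = 4.660×10^7 Pa = 459.9 atm
dolomite: 2880 kg/m³ × 9.81 m/s² × 3580 m = 1.011×10^8 Pa = 998.2 atm
coal seam: 1332 kg/m³ × 9.81 m/s² × 85 m = 1.111×10^6 Pa = 10.96 atm
upper-mantle rock: 3390 kg/m³ × 9.81 m/s² × 14223 m = 4.730×10^8 Pa = 4668 atm
eclogite: 3390 kg/m³ × 9.81 m/s² × 1510 m = 5.022×10^7 Pa = 495.6 atm
Total = 459.9 + 998.2 + 10.96 + 4668 + 495.6 = 6632.8 atm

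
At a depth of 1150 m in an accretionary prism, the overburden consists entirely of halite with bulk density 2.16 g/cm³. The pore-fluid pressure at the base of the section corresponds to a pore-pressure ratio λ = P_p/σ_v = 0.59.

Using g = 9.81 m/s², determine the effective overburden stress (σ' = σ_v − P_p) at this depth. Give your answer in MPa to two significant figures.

Overburden (lithostatic) stress σ_v:
halite: 2160 kg/m³ × 9.81 m/s² × 1150 m = 2.437×10^7 Pa = 24.37 MPa
Pore pressure P_p = λ·σ_v = 0.59 × 24.37 MPa = 14.38 MPa
Effective stress σ' = σ_v − P_p = 24.37 − 14.38 = 9.9909 MPa

10 MPa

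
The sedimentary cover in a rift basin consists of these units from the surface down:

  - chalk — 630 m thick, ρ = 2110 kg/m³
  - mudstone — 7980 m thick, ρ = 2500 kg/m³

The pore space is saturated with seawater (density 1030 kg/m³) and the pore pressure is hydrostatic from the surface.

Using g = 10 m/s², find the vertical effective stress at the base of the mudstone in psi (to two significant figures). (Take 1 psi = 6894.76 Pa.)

18000 psi

Overburden (lithostatic) stress σ_v:
chalk: 2110 kg/m³ × 10 m/s² × 630 m = 1.329×10^7 Pa = 13.29 MPa
mudstone: 2500 kg/m³ × 10 m/s² × 7980 m = 1.995×10^8 Pa = 199.5 MPa
Total = 13.29 + 199.5 = 212.79 MPa
Pore pressure P_p = 1030 kg/m³ × 10 m/s² × 8610 m = 8.868×10^7 Pa = 88.68 MPa
Effective stress σ' = σ_v − P_p = 212.8 − 88.68 = 124.11 MPa = 18001 psi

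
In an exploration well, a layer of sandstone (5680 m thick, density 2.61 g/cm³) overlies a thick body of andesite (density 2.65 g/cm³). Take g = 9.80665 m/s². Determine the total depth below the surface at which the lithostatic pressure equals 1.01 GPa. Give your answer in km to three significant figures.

Pressure at base of upper layers: 2610×9.80665×5680 = 1.454×10^8 Pa = 0.1454 GPa
Remaining pressure to be supplied by andesite: 1.010×10^9 − 1.454×10^8 = 8.646×10^8 Pa
Additional depth in andesite = 8.646×10^8 Pa / (2650 kg/m³ × 9.80665 m/s²) = 33270 m
Total depth = 5680 m + 33270 m = 38950 m
= 38.950 km

39.0 km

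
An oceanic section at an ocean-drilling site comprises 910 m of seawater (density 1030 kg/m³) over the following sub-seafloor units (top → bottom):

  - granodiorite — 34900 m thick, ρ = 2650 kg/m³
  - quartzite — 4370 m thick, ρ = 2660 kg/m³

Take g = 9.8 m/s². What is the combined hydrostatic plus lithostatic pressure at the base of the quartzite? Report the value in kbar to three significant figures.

seawater: 1030 kg/m³ × 9.8 m/s² × 910 m = 9.186×10^6 Pa = 0.09186 kbar
granodiorite: 2650 kg/m³ × 9.8 m/s² × 34900 m = 9.064×10^8 Pa = 9.064 kbar
quartzite: 2660 kg/m³ × 9.8 m/s² × 4370 m = 1.139×10^8 Pa = 1.139 kbar
Total = 0.09186 + 9.064 + 1.139 = 10.295 kbar

10.3 kbar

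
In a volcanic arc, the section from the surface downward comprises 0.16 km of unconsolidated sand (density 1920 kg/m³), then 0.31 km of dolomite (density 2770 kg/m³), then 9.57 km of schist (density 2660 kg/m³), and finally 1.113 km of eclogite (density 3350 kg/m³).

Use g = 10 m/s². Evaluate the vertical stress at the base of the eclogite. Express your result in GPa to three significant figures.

0.304 GPa

unconsolidated sand: 1920 kg/m³ × 10 m/s² × 160 m = 3.072×10^6 Pa = 3.072×10^-3 GPa
dolomite: 2770 kg/m³ × 10 m/s² × 310 m = 8.587×10^6 Pa = 8.587×10^-3 GPa
schist: 2660 kg/m³ × 10 m/s² × 9570 m = 2.546×10^8 Pa = 0.2546 GPa
eclogite: 3350 kg/m³ × 10 m/s² × 1113 m = 3.729×10^7 Pa = 0.03729 GPa
Total = 3.072×10^-3 + 8.587×10^-3 + 0.2546 + 0.03729 = 0.30351 GPa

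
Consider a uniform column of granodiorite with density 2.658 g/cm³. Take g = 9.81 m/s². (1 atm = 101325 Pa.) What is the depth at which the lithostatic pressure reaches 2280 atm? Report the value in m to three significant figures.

h = P/(ρg) = 2280 atm / (2658 kg/m³ × 9.81 m/s²) = 2.310×10^8 Pa / 26075 Pa/m = 8859.9 m

8860 m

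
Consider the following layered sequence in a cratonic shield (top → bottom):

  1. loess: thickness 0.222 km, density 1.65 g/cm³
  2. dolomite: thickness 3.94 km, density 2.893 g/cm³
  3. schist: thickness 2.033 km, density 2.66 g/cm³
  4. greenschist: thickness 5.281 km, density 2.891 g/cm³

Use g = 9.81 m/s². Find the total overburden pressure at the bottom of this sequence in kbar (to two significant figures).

loess: 1650 kg/m³ × 9.81 m/s² × 222 m = 3.593×10^6 Pa = 0.03593 kbar
dolomite: 2893 kg/m³ × 9.81 m/s² × 3940 m = 1.118×10^8 Pa = 1.118 kbar
schist: 2660 kg/m³ × 9.81 m/s² × 2033 m = 5.305×10^7 Pa = 0.5305 kbar
greenschist: 2891 kg/m³ × 9.81 m/s² × 5281 m = 1.498×10^8 Pa = 1.498 kbar
Total = 0.03593 + 1.118 + 0.5305 + 1.498 = 3.1824 kbar

3.2 kbar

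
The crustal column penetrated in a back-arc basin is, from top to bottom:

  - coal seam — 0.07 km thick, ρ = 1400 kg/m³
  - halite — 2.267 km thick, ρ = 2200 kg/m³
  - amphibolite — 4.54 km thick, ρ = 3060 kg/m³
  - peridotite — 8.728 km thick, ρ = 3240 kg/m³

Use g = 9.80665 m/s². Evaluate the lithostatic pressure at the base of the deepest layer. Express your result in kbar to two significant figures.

4.6 kbar

coal seam: 1400 kg/m³ × 9.80665 m/s² × 70 m = 9.611×10^5 Pa = 9.611×10^-3 kbar
halite: 2200 kg/m³ × 9.80665 m/s² × 2267 m = 4.891×10^7 Pa = 0.4891 kbar
amphibolite: 3060 kg/m³ × 9.80665 m/s² × 4540 m = 1.362×10^8 Pa = 1.362 kbar
peridotite: 3240 kg/m³ × 9.80665 m/s² × 8728 m = 2.773×10^8 Pa = 2.773 kbar
Total = 9.611×10^-3 + 0.4891 + 1.362 + 2.773 = 4.6343 kbar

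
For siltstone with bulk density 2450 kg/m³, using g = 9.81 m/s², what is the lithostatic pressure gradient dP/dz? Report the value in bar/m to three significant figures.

dP/dz = ρg = 2450 kg/m³ × 9.81 m/s² = 24034 Pa/m
= 24034 Pa/m × (1 bar/m / 1.0000×10^5 Pa/m) = 0.24035 bar/m

0.240 bar/m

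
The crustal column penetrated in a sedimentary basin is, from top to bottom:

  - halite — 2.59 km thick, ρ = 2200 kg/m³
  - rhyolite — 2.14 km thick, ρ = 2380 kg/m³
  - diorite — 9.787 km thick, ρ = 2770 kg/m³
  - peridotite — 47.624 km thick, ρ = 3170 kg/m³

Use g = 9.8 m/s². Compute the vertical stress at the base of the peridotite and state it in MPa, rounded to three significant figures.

halite: 2200 kg/m³ × 9.8 m/s² × 2590 m = 5.584×10^7 Pa = 55.84 MPa
rhyolite: 2380 kg/m³ × 9.8 m/s² × 2140 m = 4.991×10^7 Pa = 49.91 MPa
diorite: 2770 kg/m³ × 9.8 m/s² × 9787 m = 2.657×10^8 Pa = 265.7 MPa
peridotite: 3170 kg/m³ × 9.8 m/s² × 47624 m = 1.479×10^9 Pa = 1479 MPa
Total = 55.84 + 49.91 + 265.7 + 1479 = 1850.9 MPa

1850 MPa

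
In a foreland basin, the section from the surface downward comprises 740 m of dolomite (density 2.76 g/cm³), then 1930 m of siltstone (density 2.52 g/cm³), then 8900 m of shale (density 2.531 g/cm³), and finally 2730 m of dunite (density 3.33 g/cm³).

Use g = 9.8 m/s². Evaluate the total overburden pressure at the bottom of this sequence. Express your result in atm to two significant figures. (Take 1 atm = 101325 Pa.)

3700 atm

dolomite: 2760 kg/m³ × 9.8 m/s² × 740 m = 2.002×10^7 Pa = 197.5 atm
siltstone: 2520 kg/m³ × 9.8 m/s² × 1930 m = 4.766×10^7 Pa = 470.4 atm
shale: 2531 kg/m³ × 9.8 m/s² × 8900 m = 2.208×10^8 Pa = 2179 atm
dunite: 3330 kg/m³ × 9.8 m/s² × 2730 m = 8.909×10^7 Pa = 879.3 atm
Total = 197.5 + 470.4 + 2179 + 879.3 = 3725.9 atm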